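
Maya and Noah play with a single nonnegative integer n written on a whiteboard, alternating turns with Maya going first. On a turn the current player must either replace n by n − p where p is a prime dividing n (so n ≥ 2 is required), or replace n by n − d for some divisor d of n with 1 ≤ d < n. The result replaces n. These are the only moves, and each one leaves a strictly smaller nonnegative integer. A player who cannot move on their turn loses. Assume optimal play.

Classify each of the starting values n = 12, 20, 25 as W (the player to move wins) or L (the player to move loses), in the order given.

12: W, 20: L, 25: W

Use the standard recursion: the mover loses at a terminal position; elsewhere, the mover wins exactly when some move hands the opponent an L position.
n=0: no move → L
n=1: no move → L
n=2: →0(L), so W
n=3: →0(L), so W
n=4: →2(W), 3(W) — all W, so L
n=5: →0(L), so W
n=6: →4(L), so W
n=7: →0(L), so W
n=8: →4(L), so W
n=9: →6(W), 8(W) — all W, so L
n=10: →9(L), so W
n=11: →0(L), so W
n=12: →9(L), so W
n=13: →0(L), so W
n=14: →7(W), 12(W), 13(W) — all W, so L
n=15: →14(L), so W
n=16: →14(L), so W
n=17: →0(L), so W
n=18: →9(L), so W
n=19: →0(L), so W
n=20: →10(W), 15(W), 16(W), 18(W), 19(W) — all W, so L
n=21: →14(L), so W
n=22: →20(L), so W
n=23: →0(L), so W
n=24: →20(L), so W
n=25: →20(L), so W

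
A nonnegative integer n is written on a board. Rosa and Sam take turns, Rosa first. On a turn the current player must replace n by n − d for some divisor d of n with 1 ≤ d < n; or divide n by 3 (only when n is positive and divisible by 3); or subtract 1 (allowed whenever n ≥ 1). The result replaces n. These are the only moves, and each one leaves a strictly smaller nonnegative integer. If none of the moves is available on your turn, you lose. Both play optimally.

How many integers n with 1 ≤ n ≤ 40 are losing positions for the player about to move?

Positions with no move are L. A position that does have a move is losing for the player to move precisely when every available move leads to a winning position for the opponent. Fill in the labels:
n=0: no move → L
n=1: can move to 0, which is L ⇒ W
n=2: the only move is to 1(W), a W ⇒ L
n=3: can move to 2, which is L ⇒ W
n=4: can move to 2, which is L ⇒ W
n=5: the only move is to 4(W), a W ⇒ L
n=6: can move to 2, which is L ⇒ W
n=7: the only move is to 6(W), a W ⇒ L
n=8: can move to 7, which is L ⇒ W
n=9: moves to 3(W), 6(W), 8(W); every one is W ⇒ L
n=10: can move to 5, which is L ⇒ W
n=11: the only move is to 10(W), a W ⇒ L
n=12: can move to 9, which is L ⇒ W
n=13: the only move is to 12(W), a W ⇒ L
n=14: can move to 7, which is L ⇒ W
n=15: can move to 5, which is L ⇒ W
n=16: moves to 8(W), 12(W), 14(W), 15(W); every one is W ⇒ L
n=17: can move to 16, which is L ⇒ W
n=18: can move to 9, which is L ⇒ W
n=19: the only move is to 18(W), a W ⇒ L
n=20: can move to 16, which is L ⇒ W
n=21: can move to 7, which is L ⇒ W
n=22: can move to 11, which is L ⇒ W
n=23: the only move is to 22(W), a W ⇒ L
n=24: can move to 16, which is L ⇒ W
n=25: moves to 20(W), 24(W); every one is W ⇒ L
n=26: can move to 13, which is L ⇒ W
n=27: can move to 9, which is L ⇒ W
n=28: moves to 14(W), 21(W), 24(W), 26(W), 27(W); every one is W ⇒ L
n=29: can move to 28, which is L ⇒ W
n=30: can move to 25, which is L ⇒ W
n=31: the only move is to 30(W), a W ⇒ L
n=32: can move to 16, which is L ⇒ W
n=33: can move to 11, which is L ⇒ W
n=34: moves to 17(W), 32(W), 33(W); every one is W ⇒ L
n=35: can move to 28, which is L ⇒ W
n=36: can move to 34, which is L ⇒ W
n=37: the only move is to 36(W), a W ⇒ L
n=38: can move to 19, which is L ⇒ W
n=39: can move to 13, which is L ⇒ W
n=40: moves to 20(W), 30(W), 32(W), 35(W), 36(W), 38(W), 39(W); every one is W ⇒ L
L entries with 1 ≤ n ≤ 40 (n=0 is outside the asked range and is not counted): n = 2, 5, 7, 9, 11, 13, 16, 19, 23, 25, 28, 31, 34, 37, 40; that makes 15.

15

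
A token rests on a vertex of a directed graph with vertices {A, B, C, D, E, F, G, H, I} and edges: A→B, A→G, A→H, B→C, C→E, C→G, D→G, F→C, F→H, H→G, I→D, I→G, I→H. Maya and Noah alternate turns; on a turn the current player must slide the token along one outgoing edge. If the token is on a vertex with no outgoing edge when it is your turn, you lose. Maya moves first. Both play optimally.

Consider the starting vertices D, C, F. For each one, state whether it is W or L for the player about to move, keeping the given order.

D: W, C: W, F: L

Use the standard recursion: the mover loses at a terminal position; elsewhere, the mover wins exactly when some move hands the opponent an L position.
Every edge goes from a vertex to one that appears earlier in the order E, G, H, C, B, F, D, I, A, so processing vertices in that order labels each vertex after all of its successors.
E: no outgoing edge → L
G: no outgoing edge → L
H: W (go to G, an L position)
C: W (go to G, an L position)
B: L (sole option C(W) is W)
F: L (options C(W), H(W) are all W)
D: W (go to G, an L position)
I: W (go to G, an L position)
A: W (go to B, an L position)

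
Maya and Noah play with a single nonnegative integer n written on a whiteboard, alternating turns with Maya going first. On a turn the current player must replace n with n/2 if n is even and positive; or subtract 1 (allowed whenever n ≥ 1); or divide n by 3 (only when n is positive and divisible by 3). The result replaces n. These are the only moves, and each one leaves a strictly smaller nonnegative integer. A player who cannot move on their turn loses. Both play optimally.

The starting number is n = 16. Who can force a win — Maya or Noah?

Label each position W (a win for the player to move) or L (a loss). A position with no legal move is L; any other position is W exactly when some move reaches an L, and L when every move reaches a W.
n=0: no move → L
n=1: →0(L), so W
n=2: →1(W) only, which is W, so L
n=3: →2(L), so W
n=4: →2(L), so W
n=5: →4(W) only, which is W, so L
n=6: →2(L), so W
n=7: →6(W) only, which is W, so L
n=8: →7(L), so W
n=9: →3(W), 8(W) — all W, so L
n=10: →5(L), so W
n=11: →10(W) only, which is W, so L
n=12: →11(L), so W
n=13: →12(W) only, which is W, so L
n=14: →7(L), so W
n=15: →5(L), so W
n=16: →8(W), 15(W) — all W, so L
The starting position 16 is L: whatever Maya does, the opponent receives a W position.

Noah wins.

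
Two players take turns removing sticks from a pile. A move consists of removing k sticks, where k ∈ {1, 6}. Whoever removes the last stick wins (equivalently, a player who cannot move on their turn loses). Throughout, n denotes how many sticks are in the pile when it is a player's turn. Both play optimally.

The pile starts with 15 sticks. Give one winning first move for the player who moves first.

Remove 1, leaving 14.

Positions with no move are L. A position that does have a move is losing for the player to move precisely when every available move leads to a winning position for the opponent. Fill in the labels:
n=0: no move → L
n=1: →0(L), so W
n=2: →1(W) only, which is W, so L
n=3: →2(L), so W
n=4: →3(W) only, which is W, so L
n=5: →4(L), so W
n=6: →0(L), so W
n=7: →6(W), 1(W) — all W, so L
n=8: →7(L), so W
n=9: →8(W), 3(W) — all W, so L
n=10: →9(L), so W
n=11: →10(W), 5(W) — all W, so L
n=12: →11(L), so W
n=13: →7(L), so W
n=14: →13(W), 8(W) — all W, so L
n=15: →14(L), so W
From 15, the L positions reachable in one move are: 14, 9. Any move reaching one of these is winning.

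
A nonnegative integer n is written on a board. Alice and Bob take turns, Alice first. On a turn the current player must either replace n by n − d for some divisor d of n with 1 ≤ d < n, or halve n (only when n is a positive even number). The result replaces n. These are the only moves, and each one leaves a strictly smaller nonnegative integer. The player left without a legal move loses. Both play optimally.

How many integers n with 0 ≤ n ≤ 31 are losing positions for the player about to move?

17

Work bottom-up. With no move the player to move loses. Otherwise the position is W if at least one move leads to an L position for the opponent, and L if every move leads to a W.
n=0: no move → L
n=1: no move → L
n=2: W (go to 1, an L position)
n=3: L (sole option 2(W) is W)
n=4: W (go to 3, an L position)
n=5: L (sole option 4(W) is W)
n=6: W (go to 3, an L position)
n=7: L (sole option 6(W) is W)
n=8: W (go to 7, an L position)
n=9: L (options 6(W), 8(W) are all W)
n=10: W (go to 5, an L position)
n=11: L (sole option 10(W) is W)
n=12: W (go to 9, an L position)
n=13: L (sole option 12(W) is W)
n=14: W (go to 7, an L position)
n=15: L (options 10(W), 12(W), 14(W) are all W)
n=16: W (go to 15, an L position)
n=17: L (sole option 16(W) is W)
n=18: W (go to 9, an L position)
n=19: L (sole option 18(W) is W)
n=20: W (go to 15, an L position)
n=21: L (options 14(W), 18(W), 20(W) are all W)
n=22: W (go to 11, an L position)
n=23: L (sole option 22(W) is W)
n=24: W (go to 21, an L position)
n=25: L (options 20(W), 24(W) are all W)
n=26: W (go to 13, an L position)
n=27: L (options 18(W), 24(W), 26(W) are all W)
n=28: W (go to 21, an L position)
n=29: L (sole option 28(W) is W)
n=30: W (go to 15, an L position)
n=31: L (sole option 30(W) is W)
L entries with 0 ≤ n ≤ 31: n = 0, 1, 3, 5, 7, 9, 11, 13, 15, 17, 19, 21, 23, 25, 27, 29, 31; that makes 17.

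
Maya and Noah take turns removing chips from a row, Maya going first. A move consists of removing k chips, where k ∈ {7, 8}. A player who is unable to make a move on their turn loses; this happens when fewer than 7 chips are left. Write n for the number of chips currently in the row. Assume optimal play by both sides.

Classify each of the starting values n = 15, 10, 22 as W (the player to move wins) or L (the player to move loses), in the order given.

15: L, 10: W, 22: W

Compute win/loss labels from the base case upward. A position with no move is L. Any other position is W if it can reach an L in one move, else L.
n=0: no move → L
n=1: no move → L
n=2: no move → L
n=3: no move → L
n=4: no move → L
n=5: no move → L
n=6: no move → L
n=7: →0(L), so W
n=8: →1(L), so W
n=9: →2(L), so W
n=10: →3(L), so W
n=11: →4(L), so W
n=12: →5(L), so W
n=13: →6(L), so W
n=14: →6(L), so W
n=15: →8(W), 7(W) — all W, so L
n=16: →9(W), 8(W) — all W, so L
n=17: →10(W), 9(W) — all W, so L
n=18: →11(W), 10(W) — all W, so L
n=19: →12(W), 11(W) — all W, so L
n=20: →13(W), 12(W) — all W, so L
n=21: →14(W), 13(W) — all W, so L
n=22: →15(L), so W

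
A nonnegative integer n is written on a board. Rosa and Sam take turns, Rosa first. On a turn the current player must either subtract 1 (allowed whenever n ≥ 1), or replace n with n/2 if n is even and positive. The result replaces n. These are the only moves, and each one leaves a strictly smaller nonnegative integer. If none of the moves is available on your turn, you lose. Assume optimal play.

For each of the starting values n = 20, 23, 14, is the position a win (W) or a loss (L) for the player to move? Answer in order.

20: W, 23: L, 14: W

Compute win/loss labels from the base case upward. A position with no move is L. Any other position is W if it can reach an L in one move, else L.
n=0: no move → L
n=1: reaches L-position 0 → W
n=2: only reaches 1(W), which is W → L
n=3: reaches L-position 2 → W
n=4: reaches L-position 2 → W
n=5: only reaches 4(W), which is W → L
n=6: reaches L-position 5 → W
n=7: only reaches 6(W), which is W → L
n=8: reaches L-position 7 → W
n=9: only reaches 8(W), which is W → L
n=10: reaches L-position 5 → W
n=11: only reaches 10(W), which is W → L
n=12: reaches L-position 11 → W
n=13: only reaches 12(W), which is W → L
n=14: reaches L-position 7 → W
n=15: only reaches 14(W), which is W → L
n=16: reaches L-position 15 → W
n=17: only reaches 16(W), which is W → L
n=18: reaches L-position 9 → W
n=19: only reaches 18(W), which is W → L
n=20: reaches L-position 19 → W
n=21: only reaches 20(W), which is W → L
n=22: reaches L-position 11 → W
n=23: only reaches 22(W), which is W → L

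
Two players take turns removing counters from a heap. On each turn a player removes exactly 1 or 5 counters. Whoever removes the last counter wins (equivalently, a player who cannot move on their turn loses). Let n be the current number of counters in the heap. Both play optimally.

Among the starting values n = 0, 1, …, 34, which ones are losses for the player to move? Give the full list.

0, 2, 4, 6, 8, 10, 12, 14, 16, 18, 20, 22, 24, 26, 28, 30, 32, 34

Use the standard recursion: the mover loses at a terminal position; elsewhere, the mover wins exactly when some move hands the opponent an L position.
n=0: no move → L
n=1: W (go to 0, an L position)
n=2: L (sole option 1(W) is W)
n=3: W (go to 2, an L position)
n=4: L (sole option 3(W) is W)
n=5: W (go to 4, an L position)
n=6: L (options 5(W), 1(W) are all W)
n=7: W (go to 6, an L position)
n=8: L (options 7(W), 3(W) are all W)
n=9: W (go to 8, an L position)
n=10: L (options 9(W), 5(W) are all W)
n=11: W (go to 10, an L position)
n=12: L (options 11(W), 7(W) are all W)
n=13: W (go to 12, an L position)
n=14: L (options 13(W), 9(W) are all W)
n=15: W (go to 14, an L position)
n=16: L (options 15(W), 11(W) are all W)
n=17: W (go to 16, an L position)
n=18: L (options 17(W), 13(W) are all W)
n=19: W (go to 18, an L position)
n=20: L (options 19(W), 15(W) are all W)
n=21: W (go to 20, an L position)
n=22: L (options 21(W), 17(W) are all W)
n=23: W (go to 22, an L position)
n=24: L (options 23(W), 19(W) are all W)
n=25: W (go to 24, an L position)
n=26: L (options 25(W), 21(W) are all W)
n=27: W (go to 26, an L position)
n=28: L (options 27(W), 23(W) are all W)
n=29: W (go to 28, an L position)
n=30: L (options 29(W), 25(W) are all W)
n=31: W (go to 30, an L position)
n=32: L (options 31(W), 27(W) are all W)
n=33: W (go to 32, an L position)
n=34: L (options 33(W), 29(W) are all W)
The losing starting values of n are exactly the entries labelled L in this table (18 of them).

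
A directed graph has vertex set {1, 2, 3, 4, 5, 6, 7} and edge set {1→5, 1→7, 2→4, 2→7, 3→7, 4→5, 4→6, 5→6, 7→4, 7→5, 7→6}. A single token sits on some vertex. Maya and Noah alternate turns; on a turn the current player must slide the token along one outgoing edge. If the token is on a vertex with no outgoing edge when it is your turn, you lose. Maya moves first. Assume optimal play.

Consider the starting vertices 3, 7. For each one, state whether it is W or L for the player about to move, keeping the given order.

3: L, 7: W

Compute win/loss labels from the base case upward. A position with no move is L. Any other position is W if it can reach an L in one move, else L.
Every edge goes from a vertex to one that appears earlier in the order 6, 5, 4, 7, 3, 2, 1, so processing vertices in that order labels each vertex after all of its successors.
6: no outgoing edge → L
5: →6(L), so W
4: →6(L), so W
7: →6(L), so W
3: →7(W) only, which is W, so L
2: →7(W), 4(W) — all W, so L
1: →7(W), 5(W) — all W, so L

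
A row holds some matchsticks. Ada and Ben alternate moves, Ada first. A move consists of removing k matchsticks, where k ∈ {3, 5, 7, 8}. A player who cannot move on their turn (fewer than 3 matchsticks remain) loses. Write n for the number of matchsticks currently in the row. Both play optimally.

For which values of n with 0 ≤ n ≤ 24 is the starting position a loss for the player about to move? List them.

Compute win/loss labels from the base case upward. A position with no move is L. Any other position is W if it can reach an L in one move, else L.
n=0: no move → L
n=1: no move → L
n=2: no move → L
n=3: →0(L), so W
n=4: →1(L), so W
n=5: →2(L), so W
n=6: →1(L), so W
n=7: →2(L), so W
n=8: →1(L), so W
n=9: →2(L), so W
n=10: →2(L), so W
n=11: →8(W), 6(W), 4(W), 3(W) — all W, so L
n=12: →9(W), 7(W), 5(W), 4(W) — all W, so L
n=13: →10(W), 8(W), 6(W), 5(W) — all W, so L
n=14: →11(L), so W
n=15: →12(L), so W
n=16: →13(L), so W
n=17: →12(L), so W
n=18: →13(L), so W
n=19: →12(L), so W
n=20: →13(L), so W
n=21: →13(L), so W
n=22: →19(W), 17(W), 15(W), 14(W) — all W, so L
n=23: →20(W), 18(W), 16(W), 15(W) — all W, so L
n=24: →21(W), 19(W), 17(W), 16(W) — all W, so L
The losing starting values of n are exactly the entries labelled L in this table (9 of them).

0, 1, 2, 11, 12, 13, 22, 23, 24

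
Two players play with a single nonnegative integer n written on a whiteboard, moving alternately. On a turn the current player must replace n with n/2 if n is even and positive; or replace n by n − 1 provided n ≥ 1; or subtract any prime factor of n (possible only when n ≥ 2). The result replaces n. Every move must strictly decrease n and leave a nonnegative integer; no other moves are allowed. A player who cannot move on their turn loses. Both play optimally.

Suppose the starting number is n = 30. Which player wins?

The second player wins.

Label each position W (a win for the player to move) or L (a loss). A position with no legal move is L; any other position is W exactly when some move reaches an L, and L when every move reaches a W.
n=0: no move → L
n=1: can move to 0, which is L ⇒ W
n=2: can move to 0, which is L ⇒ W
n=3: can move to 0, which is L ⇒ W
n=4: moves to 2(W), 3(W); every one is W ⇒ L
n=5: can move to 0, which is L ⇒ W
n=6: can move to 4, which is L ⇒ W
n=7: can move to 0, which is L ⇒ W
n=8: can move to 4, which is L ⇒ W
n=9: moves to 6(W), 8(W); every one is W ⇒ L
n=10: can move to 9, which is L ⇒ W
n=11: can move to 0, which is L ⇒ W
n=12: can move to 9, which is L ⇒ W
n=13: can move to 0, which is L ⇒ W
n=14: moves to 7(W), 12(W), 13(W); every one is W ⇒ L
n=15: can move to 14, which is L ⇒ W
n=16: can move to 14, which is L ⇒ W
n=17: can move to 0, which is L ⇒ W
n=18: can move to 9, which is L ⇒ W
n=19: can move to 0, which is L ⇒ W
n=20: moves to 10(W), 15(W), 18(W), 19(W); every one is W ⇒ L
n=21: can move to 14, which is L ⇒ W
n=22: can move to 20, which is L ⇒ W
n=23: can move to 0, which is L ⇒ W
n=24: moves to 12(W), 21(W), 22(W), 23(W); every one is W ⇒ L
n=25: can move to 20, which is L ⇒ W
n=26: can move to 24, which is L ⇒ W
n=27: can move to 24, which is L ⇒ W
n=28: can move to 14, which is L ⇒ W
n=29: can move to 0, which is L ⇒ W
n=30: moves to 15(W), 25(W), 27(W), 28(W), 29(W); every one is W ⇒ L
The starting position 30 is L: whatever the player to move does, the opponent receives a W position.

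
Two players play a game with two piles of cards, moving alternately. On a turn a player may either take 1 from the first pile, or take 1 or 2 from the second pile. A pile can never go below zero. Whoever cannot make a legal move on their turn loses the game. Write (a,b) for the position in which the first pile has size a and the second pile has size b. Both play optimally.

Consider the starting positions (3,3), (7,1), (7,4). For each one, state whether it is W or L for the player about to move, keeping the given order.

(3,3): W, (7,1): L, (7,4): L

Build the W/L table. Terminal = L. A non-terminal position is W if it has a move to some L; otherwise it is L.
No move ever increases a pile, so every position that can arise here has a ≤ 7 and b ≤ 4; it is enough to label the cells with 0 ≤ a ≤ 7 and 0 ≤ b ≤ 4.
Every move lowers a or b (never raises either), so fill the grid row by row in increasing a, and left to right within a row: each cell's successors are then already labelled.
      b=0  b=1  b=2  b=3  b=4
a=0:    L    W    W    L    W
a=1:    W    L    W    W    L
a=2:    L    W    W    L    W
a=3:    W    L    W    W    L
a=4:    L    W    W    L    W
a=5:    W    L    W    W    L
a=6:    L    W    W    L    W
a=7:    W    L    W    W    L
Cells with no legal move (terminal, hence L): (0,0).
The remaining L cells, each justified by listing all of its moves:
(0,3): moves to (0,2)(W), (0,1)(W); every one is W ⇒ L
(1,1): moves to (0,1)(W), (1,0)(W); every one is W ⇒ L
(1,4): moves to (0,4)(W), (1,3)(W), (1,2)(W); every one is W ⇒ L
(2,0): the only move is to (1,0)(W), a W ⇒ L
(2,3): moves to (1,3)(W), (2,2)(W), (2,1)(W); every one is W ⇒ L
(3,1): moves to (2,1)(W), (3,0)(W); every one is W ⇒ L
(3,4): moves to (2,4)(W), (3,3)(W), (3,2)(W); every one is W ⇒ L
(4,0): the only move is to (3,0)(W), a W ⇒ L
(4,3): moves to (3,3)(W), (4,2)(W), (4,1)(W); every one is W ⇒ L
(5,1): moves to (4,1)(W), (5,0)(W); every one is W ⇒ L
(5,4): moves to (4,4)(W), (5,3)(W), (5,2)(W); every one is W ⇒ L
(6,0): the only move is to (5,0)(W), a W ⇒ L
(6,3): moves to (5,3)(W), (6,2)(W), (6,1)(W); every one is W ⇒ L
(7,1): moves to (6,1)(W), (7,0)(W); every one is W ⇒ L
(7,4): moves to (6,4)(W), (7,3)(W), (7,2)(W); every one is W ⇒ L
Every other cell has at least one move into one of the L cells above, so it is W.
(3,3): the move to (2,3) reaches an L cell, so W
(7,1): one of the L cells justified above, so L
(7,4): one of the L cells justified above, so L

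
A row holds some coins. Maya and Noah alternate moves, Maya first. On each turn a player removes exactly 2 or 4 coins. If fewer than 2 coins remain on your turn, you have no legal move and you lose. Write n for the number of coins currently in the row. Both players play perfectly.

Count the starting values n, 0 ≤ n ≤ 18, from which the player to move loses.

7

Compute win/loss labels from the base case upward. A position with no move is L. Any other position is W if it can reach an L in one move, else L.
n=0: no move → L
n=1: no move → L
n=2: →0(L), so W
n=3: →1(L), so W
n=4: →0(L), so W
n=5: →1(L), so W
n=6: →4(W), 2(W) — all W, so L
n=7: →5(W), 3(W) — all W, so L
n=8: →6(L), so W
n=9: →7(L), so W
n=10: →6(L), so W
n=11: →7(L), so W
n=12: →10(W), 8(W) — all W, so L
n=13: →11(W), 9(W) — all W, so L
n=14: →12(L), so W
n=15: →13(L), so W
n=16: →12(L), so W
n=17: →13(L), so W
n=18: →16(W), 14(W) — all W, so L
L entries with 0 ≤ n ≤ 18: n = 0, 1, 6, 7, 12, 13, 18; that makes 7.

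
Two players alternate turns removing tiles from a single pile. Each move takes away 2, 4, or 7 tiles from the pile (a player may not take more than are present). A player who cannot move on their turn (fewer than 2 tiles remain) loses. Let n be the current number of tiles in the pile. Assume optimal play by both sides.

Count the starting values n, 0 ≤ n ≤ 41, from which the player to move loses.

14

Work bottom-up. With no move the player to move loses. Otherwise the position is W if at least one move leads to an L position for the opponent, and L if every move leads to a W.
n=0: no move → L
n=1: no move → L
n=2: →0(L), so W
n=3: →1(L), so W
n=4: →0(L), so W
n=5: →1(L), so W
n=6: →4(W), 2(W) — all W, so L
n=7: →0(L), so W
n=8: →6(L), so W
n=9: →7(W), 5(W), 2(W) — all W, so L
n=10: →6(L), so W
n=11: →9(L), so W
n=12: →10(W), 8(W), 5(W) — all W, so L
n=13: →9(L), so W
n=14: →12(L), so W
n=15: →13(W), 11(W), 8(W) — all W, so L
n=16: →12(L), so W
n=17: →15(L), so W
n=18: →16(W), 14(W), 11(W) — all W, so L
n=19: →15(L), so W
n=20: →18(L), so W
n=21: →19(W), 17(W), 14(W) — all W, so L
n=22: →18(L), so W
n=23: →21(L), so W
n=24: →22(W), 20(W), 17(W) — all W, so L
n=25: →21(L), so W
n=26: →24(L), so W
n=27: →25(W), 23(W), 20(W) — all W, so L
n=28: →24(L), so W
n=29: →27(L), so W
n=30: →28(W), 26(W), 23(W) — all W, so L
n=31: →27(L), so W
n=32: →30(L), so W
n=33: →31(W), 29(W), 26(W) — all W, so L
n=34: →30(L), so W
n=35: →33(L), so W
n=36: →34(W), 32(W), 29(W) — all W, so L
n=37: →33(L), so W
n=38: →36(L), so W
n=39: →37(W), 35(W), 32(W) — all W, so L
n=40: →36(L), so W
n=41: →39(L), so W
L entries with 0 ≤ n ≤ 41: n = 0, 1, 6, 9, 12, 15, 18, 21, 24, 27, 30, 33, 36, 39; that makes 14.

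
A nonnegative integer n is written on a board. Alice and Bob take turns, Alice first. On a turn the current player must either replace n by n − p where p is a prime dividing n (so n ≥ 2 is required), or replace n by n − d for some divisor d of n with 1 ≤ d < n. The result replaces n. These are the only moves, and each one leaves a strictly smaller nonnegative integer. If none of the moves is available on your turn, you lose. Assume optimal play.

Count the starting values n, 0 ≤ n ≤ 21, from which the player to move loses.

Build the W/L table. Terminal = L. A non-terminal position is W if it has a move to some L; otherwise it is L.
n=0: no move → L
n=1: no move → L
n=2: →0(L), so W
n=3: →0(L), so W
n=4: →2(W), 3(W) — all W, so L
n=5: →0(L), so W
n=6: →4(L), so W
n=7: →0(L), so W
n=8: →4(L), so W
n=9: →6(W), 8(W) — all W, so L
n=10: →9(L), so W
n=11: →0(L), so W
n=12: →9(L), so W
n=13: →0(L), so W
n=14: →7(W), 12(W), 13(W) — all W, so L
n=15: →14(L), so W
n=16: →14(L), so W
n=17: →0(L), so W
n=18: →9(L), so W
n=19: →0(L), so W
n=20: →10(W), 15(W), 16(W), 18(W), 19(W) — all W, so L
n=21: →14(L), so W
L entries with 0 ≤ n ≤ 21: n = 0, 1, 4, 9, 14, 20; that makes 6.

6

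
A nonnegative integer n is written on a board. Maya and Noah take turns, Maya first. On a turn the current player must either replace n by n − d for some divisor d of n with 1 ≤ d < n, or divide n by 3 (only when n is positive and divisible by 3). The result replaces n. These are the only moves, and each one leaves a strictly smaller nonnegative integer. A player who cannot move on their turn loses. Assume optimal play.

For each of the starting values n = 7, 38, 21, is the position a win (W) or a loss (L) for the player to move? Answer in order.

Work bottom-up. With no move the player to move loses. Otherwise the position is W if at least one move leads to an L position for the opponent, and L if every move leads to a W.
n=0: no move → L
n=1: no move → L
n=2: →1(L), so W
n=3: →1(L), so W
n=4: →2(W), 3(W) — all W, so L
n=5: →4(L), so W
n=6: →4(L), so W
n=7: →6(W) only, which is W, so L
n=8: →4(L), so W
n=9: →3(W), 6(W), 8(W) — all W, so L
n=10: →9(L), so W
n=11: →10(W) only, which is W, so L
n=12: →4(L), so W
n=13: →12(W) only, which is W, so L
n=14: →7(L), so W
n=15: →5(W), 10(W), 12(W), 14(W) — all W, so L
n=16: →15(L), so W
n=17: →16(W) only, which is W, so L
n=18: →9(L), so W
n=19: →18(W) only, which is W, so L
n=20: →15(L), so W
n=21: →7(L), so W
n=22: →11(L), so W
n=23: →22(W) only, which is W, so L
n=24: →23(L), so W
n=25: →20(W), 24(W) — all W, so L
n=26: →13(L), so W
n=27: →9(L), so W
n=28: →14(W), 21(W), 24(W), 26(W), 27(W) — all W, so L
n=29: →28(L), so W
n=30: →15(L), so W
n=31: →30(W) only, which is W, so L
n=32: →28(L), so W
n=33: →11(L), so W
n=34: →17(L), so W
n=35: →28(L), so W
n=36: →12(W), 18(W), 24(W), 27(W), 30(W), 32(W), 33(W), 34(W), 35(W) — all W, so L
n=37: →36(L), so W
n=38: →19(L), so W

7: L, 38: W, 21: W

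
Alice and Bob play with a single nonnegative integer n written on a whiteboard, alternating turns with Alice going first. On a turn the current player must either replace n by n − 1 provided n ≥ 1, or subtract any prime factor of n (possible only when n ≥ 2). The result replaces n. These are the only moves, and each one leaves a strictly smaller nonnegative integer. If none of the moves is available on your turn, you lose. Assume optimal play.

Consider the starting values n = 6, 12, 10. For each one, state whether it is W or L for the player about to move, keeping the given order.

6: W, 12: L, 10: W

Compute win/loss labels from the base case upward. A position with no move is L. Any other position is W if it can reach an L in one move, else L.
n=0: no move → L
n=1: reaches L-position 0 → W
n=2: reaches L-position 0 → W
n=3: reaches L-position 0 → W
n=4: only reaches 2(W), 3(W), all W → L
n=5: reaches L-position 0 → W
n=6: reaches L-position 4 → W
n=7: reaches L-position 0 → W
n=8: only reaches 6(W), 7(W), all W → L
n=9: reaches L-position 8 → W
n=10: reaches L-position 8 → W
n=11: reaches L-position 0 → W
n=12: only reaches 9(W), 10(W), 11(W), all W → L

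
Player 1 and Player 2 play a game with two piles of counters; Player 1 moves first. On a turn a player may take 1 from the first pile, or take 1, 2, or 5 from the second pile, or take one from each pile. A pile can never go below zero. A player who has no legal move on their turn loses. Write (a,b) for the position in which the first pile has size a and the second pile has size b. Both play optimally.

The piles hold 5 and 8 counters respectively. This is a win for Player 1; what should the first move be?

Move to (4,8).

Label each position W (a win for the player to move) or L (a loss). A position with no legal move is L; any other position is W exactly when some move reaches an L, and L when every move reaches a W.
No move ever increases a pile, so every position that can arise here has a ≤ 5 and b ≤ 8; it is enough to label the cells with 0 ≤ a ≤ 5 and 0 ≤ b ≤ 8.
Every move lowers a or b (never raises either), so fill the grid row by row in increasing a, and left to right within a row: each cell's successors are then already labelled.
      b=0  b=1  b=2  b=3  b=4  b=5  b=6  b=7  b=8
a=0:    L    W    W    L    W    W    L    W    W
a=1:    W    W    L    W    W    L    W    W    L
a=2:    L    W    W    W    L    W    W    L    W
a=3:    W    W    L    W    W    W    L    W    W
a=4:    L    W    W    W    L    W    W    W    L
a=5:    W    W    L    W    W    W    L    W    W
Cells with no legal move (terminal, hence L): (0,0).
The remaining L cells, each justified by listing all of its moves:
(0,3): moves to (0,2)(W), (0,1)(W); every one is W ⇒ L
(0,6): moves to (0,5)(W), (0,4)(W), (0,1)(W); every one is W ⇒ L
(1,2): moves to (0,2)(W), (1,1)(W), (1,0)(W), (0,1)(W); every one is W ⇒ L
(1,5): moves to (0,5)(W), (1,4)(W), (1,3)(W), (1,0)(W), (0,4)(W); every one is W ⇒ L
(1,8): moves to (0,8)(W), (1,7)(W), (1,6)(W), (1,3)(W), (0,7)(W); every one is W ⇒ L
(2,0): the only move is to (1,0)(W), a W ⇒ L
(2,4): moves to (1,4)(W), (2,3)(W), (2,2)(W), (1,3)(W); every one is W ⇒ L
(2,7): moves to (1,7)(W), (2,6)(W), (2,5)(W), (2,2)(W), (1,6)(W); every one is W ⇒ L
(3,2): moves to (2,2)(W), (3,1)(W), (3,0)(W), (2,1)(W); every one is W ⇒ L
(3,6): moves to (2,6)(W), (3,5)(W), (3,4)(W), (3,1)(W), (2,5)(W); every one is W ⇒ L
(4,0): the only move is to (3,0)(W), a W ⇒ L
(4,4): moves to (3,4)(W), (4,3)(W), (4,2)(W), (3,3)(W); every one is W ⇒ L
(4,8): moves to (3,8)(W), (4,7)(W), (4,6)(W), (4,3)(W), (3,7)(W); every one is W ⇒ L
(5,2): moves to (4,2)(W), (5,1)(W), (5,0)(W), (4,1)(W); every one is W ⇒ L
(5,6): moves to (4,6)(W), (5,5)(W), (5,4)(W), (5,1)(W), (4,5)(W); every one is W ⇒ L
Every other cell has at least one move into one of the L cells above, so it is W.
From (5,8), the L positions reachable in one move are: (4,8), (5,6). Any move reaching one of these is winning.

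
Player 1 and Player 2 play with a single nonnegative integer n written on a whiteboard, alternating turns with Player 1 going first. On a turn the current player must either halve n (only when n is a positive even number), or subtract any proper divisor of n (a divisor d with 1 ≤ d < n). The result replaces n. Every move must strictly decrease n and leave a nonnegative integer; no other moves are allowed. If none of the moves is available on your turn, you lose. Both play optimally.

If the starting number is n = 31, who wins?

Positions with no move are L. A position that does have a move is losing for the player to move precisely when every available move leads to a winning position for the opponent. Fill in the labels:
n=0: no move → L
n=1: no move → L
n=2: →1(L), so W
n=3: →2(W) only, which is W, so L
n=4: →3(L), so W
n=5: →4(W) only, which is W, so L
n=6: →3(L), so W
n=7: →6(W) only, which is W, so L
n=8: →7(L), so W
n=9: →6(W), 8(W) — all W, so L
n=10: →5(L), so W
n=11: →10(W) only, which is W, so L
n=12: →9(L), so W
n=13: →12(W) only, which is W, so L
n=14: →7(L), so W
n=15: →10(W), 12(W), 14(W) — all W, so L
n=16: →15(L), so W
n=17: →16(W) only, which is W, so L
n=18: →9(L), so W
n=19: →18(W) only, which is W, so L
n=20: →15(L), so W
n=21: →14(W), 18(W), 20(W) — all W, so L
n=22: →11(L), so W
n=23: →22(W) only, which is W, so L
n=24: →21(L), so W
n=25: →20(W), 24(W) — all W, so L
n=26: →13(L), so W
n=27: →18(W), 24(W), 26(W) — all W, so L
n=28: →21(L), so W
n=29: →28(W) only, which is W, so L
n=30: →15(L), so W
n=31: →30(W) only, which is W, so L
Every move from 31 reaches a W position, so the mover loses.

Player 2 wins.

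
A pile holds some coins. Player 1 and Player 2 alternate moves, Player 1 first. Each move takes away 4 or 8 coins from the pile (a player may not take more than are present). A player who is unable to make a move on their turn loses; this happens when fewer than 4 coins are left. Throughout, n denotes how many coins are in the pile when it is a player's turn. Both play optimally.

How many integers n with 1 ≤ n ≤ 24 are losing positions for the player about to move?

Classify positions by backward induction: terminal positions (no move available) are L. From any other position, the mover wins iff some move reaches an L.
n=0: no move → L
n=1: no move → L
n=2: no move → L
n=3: no move → L
n=4: reaches L-position 0 → W
n=5: reaches L-position 1 → W
n=6: reaches L-position 2 → W
n=7: reaches L-position 3 → W
n=8: reaches L-position 0 → W
n=9: reaches L-position 1 → W
n=10: reaches L-position 2 → W
n=11: reaches L-position 3 → W
n=12: only reaches 8(W), 4(W), all W → L
n=13: only reaches 9(W), 5(W), all W → L
n=14: only reaches 10(W), 6(W), all W → L
n=15: only reaches 11(W), 7(W), all W → L
n=16: reaches L-position 12 → W
n=17: reaches L-position 13 → W
n=18: reaches L-position 14 → W
n=19: reaches L-position 15 → W
n=20: reaches L-position 12 → W
n=21: reaches L-position 13 → W
n=22: reaches L-position 14 → W
n=23: reaches L-position 15 → W
n=24: only reaches 20(W), 16(W), all W → L
L entries with 1 ≤ n ≤ 24 (n=0 is outside the asked range and is not counted): n = 1, 2, 3, 12, 13, 14, 15, 24; that makes 8.

8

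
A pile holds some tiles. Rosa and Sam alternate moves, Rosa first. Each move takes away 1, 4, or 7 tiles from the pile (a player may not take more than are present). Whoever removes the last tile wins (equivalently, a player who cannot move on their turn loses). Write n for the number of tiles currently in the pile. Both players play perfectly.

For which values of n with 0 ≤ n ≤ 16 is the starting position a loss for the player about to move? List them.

Classify positions by backward induction: terminal positions (no move available) are L. From any other position, the mover wins iff some move reaches an L.
n=0: no move → L
n=1: W (go to 0, an L position)
n=2: L (sole option 1(W) is W)
n=3: W (go to 2, an L position)
n=4: W (go to 0, an L position)
n=5: L (options 4(W), 1(W) are all W)
n=6: W (go to 5, an L position)
n=7: W (go to 0, an L position)
n=8: L (options 7(W), 4(W), 1(W) are all W)
n=9: W (go to 8, an L position)
n=10: L (options 9(W), 6(W), 3(W) are all W)
n=11: W (go to 10, an L position)
n=12: W (go to 8, an L position)
n=13: L (options 12(W), 9(W), 6(W) are all W)
n=14: W (go to 13, an L position)
n=15: W (go to 8, an L position)
n=16: L (options 15(W), 12(W), 9(W) are all W)
The losing starting values of n are exactly the entries labelled L in this table (7 of them).

0, 2, 5, 8, 10, 13, 16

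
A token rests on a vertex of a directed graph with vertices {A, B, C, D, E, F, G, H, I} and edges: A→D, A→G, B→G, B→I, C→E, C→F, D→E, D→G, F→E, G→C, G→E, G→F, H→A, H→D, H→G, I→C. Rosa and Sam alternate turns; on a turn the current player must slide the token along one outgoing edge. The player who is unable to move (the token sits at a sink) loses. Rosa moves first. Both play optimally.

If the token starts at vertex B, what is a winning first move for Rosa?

Classify positions by backward induction: terminal positions (no move available) are L. From any other position, the mover wins iff some move reaches an L.
Every edge goes from a vertex to one that appears earlier in the order E, F, C, G, D, A, I, H, B, so processing vertices in that order labels each vertex after all of its successors.
E: no outgoing edge → L
F: can move to E, which is L ⇒ W
C: can move to E, which is L ⇒ W
G: can move to E, which is L ⇒ W
D: can move to E, which is L ⇒ W
A: moves to D(W), G(W); every one is W ⇒ L
I: the only move is to C(W), a W ⇒ L
H: can move to A, which is L ⇒ W
B: can move to I, which is L ⇒ W
From B, the L positions reachable in one move are: I.

Move to I.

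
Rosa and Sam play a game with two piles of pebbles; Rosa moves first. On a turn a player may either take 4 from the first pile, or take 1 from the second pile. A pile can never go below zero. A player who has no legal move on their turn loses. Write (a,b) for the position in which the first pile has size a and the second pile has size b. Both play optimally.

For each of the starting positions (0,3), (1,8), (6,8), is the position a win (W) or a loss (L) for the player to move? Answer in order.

Positions with no move are L. A position that does have a move is losing for the player to move precisely when every available move leads to a winning position for the opponent. Fill in the labels:
No move ever increases a pile, so every position that can arise here has a ≤ 6 and b ≤ 8; it is enough to label the cells with 0 ≤ a ≤ 6 and 0 ≤ b ≤ 8.
Every move lowers a or b (never raises either), so fill the grid row by row in increasing a, and left to right within a row: each cell's successors are then already labelled.
      b=0  b=1  b=2  b=3  b=4  b=5  b=6  b=7  b=8
a=0:    L    W    L    W    L    W    L    W    L
a=1:    L    W    L    W    L    W    L    W    L
a=2:    L    W    L    W    L    W    L    W    L
a=3:    L    W    L    W    L    W    L    W    L
a=4:    W    L    W    L    W    L    W    L    W
a=5:    W    L    W    L    W    L    W    L    W
a=6:    W    L    W    L    W    L    W    L    W
Cells with no legal move (terminal, hence L): (0,0), (1,0), (2,0), (3,0).
The remaining L cells, each justified by listing all of its moves:
(0,2): only reaches (0,1)(W), which is W → L
(0,4): only reaches (0,3)(W), which is W → L
(0,6): only reaches (0,5)(W), which is W → L
(0,8): only reaches (0,7)(W), which is W → L
(1,2): only reaches (1,1)(W), which is W → L
(1,4): only reaches (1,3)(W), which is W → L
(1,6): only reaches (1,5)(W), which is W → L
(1,8): only reaches (1,7)(W), which is W → L
(2,2): only reaches (2,1)(W), which is W → L
(2,4): only reaches (2,3)(W), which is W → L
(2,6): only reaches (2,5)(W), which is W → L
(2,8): only reaches (2,7)(W), which is W → L
(3,2): only reaches (3,1)(W), which is W → L
(3,4): only reaches (3,3)(W), which is W → L
(3,6): only reaches (3,5)(W), which is W → L
(3,8): only reaches (3,7)(W), which is W → L
(4,1): only reaches (0,1)(W), (4,0)(W), all W → L
(4,3): only reaches (0,3)(W), (4,2)(W), all W → L
(4,5): only reaches (0,5)(W), (4,4)(W), all W → L
(4,7): only reaches (0,7)(W), (4,6)(W), all W → L
(5,1): only reaches (1,1)(W), (5,0)(W), all W → L
(5,3): only reaches (1,3)(W), (5,2)(W), all W → L
(5,5): only reaches (1,5)(W), (5,4)(W), all W → L
(5,7): only reaches (1,7)(W), (5,6)(W), all W → L
(6,1): only reaches (2,1)(W), (6,0)(W), all W → L
(6,3): only reaches (2,3)(W), (6,2)(W), all W → L
(6,5): only reaches (2,5)(W), (6,4)(W), all W → L
(6,7): only reaches (2,7)(W), (6,6)(W), all W → L
Every other cell has at least one move into one of the L cells above, so it is W.
(0,3): the move to (0,2) reaches an L cell, so W
(1,8): one of the L cells justified above, so L
(6,8): the move to (2,8) reaches an L cell, so W

(0,3): W, (1,8): L, (6,8): W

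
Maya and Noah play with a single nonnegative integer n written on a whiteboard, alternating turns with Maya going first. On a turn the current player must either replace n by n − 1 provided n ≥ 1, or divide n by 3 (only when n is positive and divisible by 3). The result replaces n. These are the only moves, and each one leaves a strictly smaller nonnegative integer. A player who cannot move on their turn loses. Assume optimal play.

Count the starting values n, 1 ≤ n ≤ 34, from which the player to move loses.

Use the standard recursion: the mover loses at a terminal position; elsewhere, the mover wins exactly when some move hands the opponent an L position.
n=0: no move → L
n=1: reaches L-position 0 → W
n=2: only reaches 1(W), which is W → L
n=3: reaches L-position 2 → W
n=4: only reaches 3(W), which is W → L
n=5: reaches L-position 4 → W
n=6: reaches L-position 2 → W
n=7: only reaches 6(W), which is W → L
n=8: reaches L-position 7 → W
n=9: only reaches 3(W), 8(W), all W → L
n=10: reaches L-position 9 → W
n=11: only reaches 10(W), which is W → L
n=12: reaches L-position 4 → W
n=13: only reaches 12(W), which is W → L
n=14: reaches L-position 13 → W
n=15: only reaches 5(W), 14(W), all W → L
n=16: reaches L-position 15 → W
n=17: only reaches 16(W), which is W → L
n=18: reaches L-position 17 → W
n=19: only reaches 18(W), which is W → L
n=20: reaches L-position 19 → W
n=21: reaches L-position 7 → W
n=22: only reaches 21(W), which is W → L
n=23: reaches L-position 22 → W
n=24: only reaches 8(W), 23(W), all W → L
n=25: reaches L-position 24 → W
n=26: only reaches 25(W), which is W → L
n=27: reaches L-position 9 → W
n=28: only reaches 27(W), which is W → L
n=29: reaches L-position 28 → W
n=30: only reaches 10(W), 29(W), all W → L
n=31: reaches L-position 30 → W
n=32: only reaches 31(W), which is W → L
n=33: reaches L-position 11 → W
n=34: only reaches 33(W), which is W → L
L entries with 1 ≤ n ≤ 34 (n=0 is outside the asked range and is not counted): n = 2, 4, 7, 9, 11, 13, 15, 17, 19, 22, 24, 26, 28, 30, 32, 34; that makes 16.

16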